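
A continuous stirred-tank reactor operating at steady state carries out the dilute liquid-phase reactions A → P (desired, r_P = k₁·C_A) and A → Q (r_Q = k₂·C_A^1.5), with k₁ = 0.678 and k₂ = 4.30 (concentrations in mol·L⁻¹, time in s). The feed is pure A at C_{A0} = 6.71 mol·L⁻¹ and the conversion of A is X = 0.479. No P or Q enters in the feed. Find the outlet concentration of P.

Exit C_A = C_{A0}(1−X) = 6.71×0.521 = 3.496 mol·L⁻¹.
In a CSTR the entire volume is at exit conditions, so r_P = 0.678×3.496 = 2.370 and r_Q = 4.30×3.496^1.5 = 28.11.
Fraction of consumed A going to P: r_P/(r_P+r_Q) = 0.07777.
C_P = 0.07777·C_{A0}·X = 0.07777×6.71×0.479 = 0.250 mol·L⁻¹.

0.250 mol·L⁻¹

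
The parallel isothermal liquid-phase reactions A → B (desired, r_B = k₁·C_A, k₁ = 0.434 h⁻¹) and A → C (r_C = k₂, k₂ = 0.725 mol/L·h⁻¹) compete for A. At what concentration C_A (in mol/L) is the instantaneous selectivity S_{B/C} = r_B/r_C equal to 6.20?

S_{B/C} = (k₁/k₂)·C_A ⇒ C_A = S·k₂/k₁.
= 6.20×0.725/0.434 = 10.4 mol/L.

10.4 mol/L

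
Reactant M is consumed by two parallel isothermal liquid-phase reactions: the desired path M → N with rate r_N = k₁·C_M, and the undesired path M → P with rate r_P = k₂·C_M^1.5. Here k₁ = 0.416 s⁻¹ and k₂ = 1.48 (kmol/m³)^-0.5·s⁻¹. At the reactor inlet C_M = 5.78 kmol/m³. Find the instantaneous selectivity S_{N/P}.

S_{N/P} = r_N/r_P = (k₁·C_M)/(k₂·C_M^1.5) = (k₁/k₂)·C_M^-0.5.
= (0.416×5.780) / (1.48×5.780^1.5) = 2.404/20.57 = 0.117.
The undesired path is higher order in M, so low C_M (CSTR or dilute feed) favours N.

0.117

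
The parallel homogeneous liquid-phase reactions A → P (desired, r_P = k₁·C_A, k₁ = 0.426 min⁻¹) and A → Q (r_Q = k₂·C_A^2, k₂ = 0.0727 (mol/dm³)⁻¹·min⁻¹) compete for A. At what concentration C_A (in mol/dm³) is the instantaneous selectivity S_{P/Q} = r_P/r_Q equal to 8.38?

0.699 mol/dm³

S_{P/Q} = (k₁/k₂)·C_A⁻¹ ⇒ C_A = (S·k₂/k₁)^(-1).
= (8.38×0.0727/0.426)^(-1) = (1.430)^(-1) = 0.699 mol/dm³.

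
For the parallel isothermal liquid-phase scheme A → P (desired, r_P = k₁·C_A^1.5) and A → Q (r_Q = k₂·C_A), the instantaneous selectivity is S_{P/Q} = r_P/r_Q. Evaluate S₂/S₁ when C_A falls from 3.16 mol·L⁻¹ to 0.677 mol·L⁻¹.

S_{P/Q} = (k₁/k₂)·C_A^0.5, so S₂/S₁ = (C_{A,2}/C_{A,1})^0.5.
= (0.677/3.16)^0.5 = (0.2142)^0.5 = 0.463.
Selectivity toward P falls as C_A falls — high-concentration operation is favoured.

0.463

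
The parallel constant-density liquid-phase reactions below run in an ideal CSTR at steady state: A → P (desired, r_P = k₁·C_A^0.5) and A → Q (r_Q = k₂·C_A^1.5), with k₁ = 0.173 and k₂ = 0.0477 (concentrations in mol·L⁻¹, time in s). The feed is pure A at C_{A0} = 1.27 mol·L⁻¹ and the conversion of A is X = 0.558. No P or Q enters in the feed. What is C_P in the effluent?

Exit C_A = C_{A0}(1−X) = 1.27×0.442 = 0.5613 mol·L⁻¹.
Rates in a CSTR are evaluated at the outlet concentration: r_P = 0.173×0.5613^0.5 = 0.1296, r_Q = 0.0477×0.5613^1.5 = 0.02006.
Fraction of consumed A going to P: r_P/(r_P+r_Q) = 0.8660.
C_P = 0.8660·C_{A0}·X = 0.8660×1.27×0.558 = 0.614 mol·L⁻¹.

0.614 mol·L⁻¹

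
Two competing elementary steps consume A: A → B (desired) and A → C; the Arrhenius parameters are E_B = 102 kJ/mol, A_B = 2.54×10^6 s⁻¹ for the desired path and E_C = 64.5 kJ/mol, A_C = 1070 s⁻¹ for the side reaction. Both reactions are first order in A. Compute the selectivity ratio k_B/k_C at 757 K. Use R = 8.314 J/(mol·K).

k_B/k_C = (A_B/A_C)·exp[−(E_B−E_C)/(RT)] = (A_B/A_C)·exp[(E_C−E_B)/(RT)].
(E_C−E_B)/(RT) = (64.5−102)×10³/(8.314×757) = -37500/6294 = -5.958.
k_B/k_C = (2.54×10^6/1070)·exp(-5.958) = 2374 × 0.002584 = 6.13.
Since E_B > E_C, raising the temperature improves selectivity toward B.

6.13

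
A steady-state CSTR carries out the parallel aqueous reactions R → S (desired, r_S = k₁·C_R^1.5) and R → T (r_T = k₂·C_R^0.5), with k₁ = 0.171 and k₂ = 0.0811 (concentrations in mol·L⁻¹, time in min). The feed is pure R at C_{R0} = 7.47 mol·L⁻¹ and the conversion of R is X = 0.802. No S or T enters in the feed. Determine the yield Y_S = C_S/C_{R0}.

0.607

Exit C_R = C_{R0}(1−X) = 7.47×0.198 = 1.479 mol·L⁻¹.
A CSTR operates uniformly at the exit composition, giving r_S = 0.3076 and r_T = 0.09863 (each k·C_R^n at C_R = 1.479).
Fraction of consumed R going to S: r_S/(r_S+r_T) = 0.7572.
C_S = 0.7572·C_{R0}·X = 0.7572×7.47×0.802 = 4.54 mol·L⁻¹; Y_S = C_S/C_{R0} = 0.607.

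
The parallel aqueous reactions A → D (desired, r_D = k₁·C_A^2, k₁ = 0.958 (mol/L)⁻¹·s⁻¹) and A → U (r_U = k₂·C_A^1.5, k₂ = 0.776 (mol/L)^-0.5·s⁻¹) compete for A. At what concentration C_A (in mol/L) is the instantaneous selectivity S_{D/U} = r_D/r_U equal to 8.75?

50.2 mol/L

S_{D/U} = (k₁/k₂)·C_A^0.5 ⇒ C_A = (S·k₂/k₁)^(2).
= (8.75×0.776/0.958)^(2) = (7.088)^(2) = 50.2 mol/L.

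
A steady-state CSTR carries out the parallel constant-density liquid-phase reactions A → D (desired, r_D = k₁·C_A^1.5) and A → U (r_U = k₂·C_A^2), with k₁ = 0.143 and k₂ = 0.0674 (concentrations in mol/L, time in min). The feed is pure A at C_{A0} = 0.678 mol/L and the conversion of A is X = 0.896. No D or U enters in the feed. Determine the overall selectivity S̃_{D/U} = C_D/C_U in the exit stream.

Exit C_A = C_{A0}(1−X) = 0.678×0.104 = 0.07051 mol/L.
A CSTR operates uniformly at the exit composition, giving r_D = 0.002678 and r_U = 3.351×10^-4 (each k·C_A^n at C_A = 0.07051).
Overall selectivity = C_D/C_U = r_Dτ/(r_Uτ) = r_D/r_U = 7.99.

7.99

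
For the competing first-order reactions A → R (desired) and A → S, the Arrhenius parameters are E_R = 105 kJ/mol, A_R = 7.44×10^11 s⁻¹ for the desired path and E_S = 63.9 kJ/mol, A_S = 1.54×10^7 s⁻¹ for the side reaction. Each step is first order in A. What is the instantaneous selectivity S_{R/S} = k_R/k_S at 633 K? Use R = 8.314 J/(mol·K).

19.6

With equal orders, S_{R/S} = k_R/k_S = (A_R/A_S)·exp[(E_S−E_R)/(RT)].
(E_S−E_R)/(RT) = (63.9−105)×10³/(8.314×633) = -41100/5263 = -7.810.
k_R/k_S = (7.44×10^11/1.54×10^7)·exp(-7.810) = 48312 × 4.058×10^-4 = 19.6.
Since E_R > E_S, raising the temperature improves selectivity toward R.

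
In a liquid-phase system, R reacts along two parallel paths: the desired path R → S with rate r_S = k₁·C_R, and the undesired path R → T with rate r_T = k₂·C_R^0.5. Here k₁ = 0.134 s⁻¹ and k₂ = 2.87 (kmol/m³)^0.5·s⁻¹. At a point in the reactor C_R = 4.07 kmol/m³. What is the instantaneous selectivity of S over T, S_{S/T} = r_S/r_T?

S_{S/T} = r_S/r_T = (k₁·C_R)/(k₂·C_R^0.5) = (k₁/k₂)·C_R^0.5.
= (0.134×4.070) / (2.87×4.070^0.5) = 0.5454/5.790 = 0.0942.
Since the desired path is higher order in R, keeping C_R high (PFR or concentrated feed) favours S.

0.0942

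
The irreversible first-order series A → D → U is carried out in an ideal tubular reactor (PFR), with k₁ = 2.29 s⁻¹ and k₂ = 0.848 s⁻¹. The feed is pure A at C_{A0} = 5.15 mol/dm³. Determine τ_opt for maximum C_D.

0.689 s

Setting dC_D/dτ = 0 gives τ_opt = ln(k₂/k₁)/(k₂−k₁).
= ln(0.848/2.29)/(0.848−2.29) = ln(0.3703)/-1.442 = -0.9934/-1.442 = 0.689 s.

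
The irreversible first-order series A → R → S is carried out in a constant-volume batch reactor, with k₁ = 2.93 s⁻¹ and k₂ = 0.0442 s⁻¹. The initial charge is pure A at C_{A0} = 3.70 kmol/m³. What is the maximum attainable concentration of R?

3.47 kmol/m³

Evaluating C_R at t_opt = ln(k₂/k₁)/(k₂−k₁) gives C_{R,max}/C_{A0} = (k₁/k₂)^[k₂/(k₂−k₁)].
= (2.93/0.0442)^(0.0442/(0.0442−2.93)) = (66.29)^(-0.01532) = 0.9378.
C_{R,max} = 0.9378×3.70 = 3.47 kmol/m³.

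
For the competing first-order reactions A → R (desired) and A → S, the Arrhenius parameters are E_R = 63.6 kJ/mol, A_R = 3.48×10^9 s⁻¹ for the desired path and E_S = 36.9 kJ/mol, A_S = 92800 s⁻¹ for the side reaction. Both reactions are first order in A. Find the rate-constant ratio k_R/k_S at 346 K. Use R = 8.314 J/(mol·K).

Since both paths have the same order in A, the concentration cancels and S_{R/S} = k_R/k_S = (A_R/A_S)·exp[(E_S−E_R)/(RT)].
(E_S−E_R)/(RT) = (36.9−63.6)×10³/(8.314×346) = -26700/2877 = -9.282.
k_R/k_S = (3.48×10^9/92800)·exp(-9.282) = 37500 × 9.312×10^-5 = 3.49.

3.49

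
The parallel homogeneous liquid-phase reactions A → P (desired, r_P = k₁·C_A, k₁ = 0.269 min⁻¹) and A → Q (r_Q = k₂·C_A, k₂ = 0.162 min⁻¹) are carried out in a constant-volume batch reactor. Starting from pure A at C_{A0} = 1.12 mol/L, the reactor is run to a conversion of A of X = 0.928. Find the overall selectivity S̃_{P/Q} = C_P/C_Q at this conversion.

C_A = C_{A0}(1−X) = 0.08064 mol/L.
Both paths are first order in A, so the instantaneous fraction to P is constant: dC_P/d(−C_A) = k₁/(k₁+k₂) = 0.6241.
C_P = 0.6241·(C_{A0}−C_A) = 0.6241×1.039 = 0.649 mol/L.
C_Q = (C_{A0}−C_A)−C_P = 0.3907 mol/L; S̃_{P/Q} = 0.6487/0.3907 = 1.66.

1.66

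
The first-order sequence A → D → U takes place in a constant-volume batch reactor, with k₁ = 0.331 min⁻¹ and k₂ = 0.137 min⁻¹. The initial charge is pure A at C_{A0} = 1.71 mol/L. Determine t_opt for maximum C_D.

4.55 min

For first-order series the maximum of C_D occurs at t_opt = ln(k₂/k₁)/(k₂−k₁).
= ln(0.137/0.331)/(0.137−0.331) = ln(0.4139)/-0.1940 = -0.8821/-0.1940 = 4.55 min.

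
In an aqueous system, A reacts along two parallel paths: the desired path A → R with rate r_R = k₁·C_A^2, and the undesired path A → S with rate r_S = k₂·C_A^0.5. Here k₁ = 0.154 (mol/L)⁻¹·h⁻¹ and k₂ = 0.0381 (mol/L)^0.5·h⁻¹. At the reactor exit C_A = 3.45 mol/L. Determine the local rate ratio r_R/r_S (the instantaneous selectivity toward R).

25.9

S_{R/S} = r_R/r_S = (k₁·C_A^2)/(k₂·C_A^0.5) = (k₁/k₂)·C_A^1.5.
= (0.154×3.450^2) / (0.0381×3.450^0.5) = 1.833/0.07077 = 25.9.
Since the desired path is higher order in A, keeping C_A high (PFR or concentrated feed) favours R.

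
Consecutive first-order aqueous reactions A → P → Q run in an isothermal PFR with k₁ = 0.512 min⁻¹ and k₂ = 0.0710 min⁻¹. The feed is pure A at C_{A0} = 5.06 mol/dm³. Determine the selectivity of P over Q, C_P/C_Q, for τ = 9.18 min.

1.50

Solving the coupled first-order balances gives C_P(τ) = [k₁/(k₂−k₁)]·C_{A0}·(e^(−k₁τ) − e^(−k₂τ)).
e^(−k₁τ) = e^(−0.512×9.18) = e^(−4.700) = 0.009094; e^(−k₂τ) = e^(−0.6518) = 0.5211.
C_P = 0.512×5.06/(0.0710−0.512) × (0.009094−0.5211) = (-5.875)×(-0.5120) = 3.008 mol/dm³.
C_A = C_{A0}e^(−k₁τ) = 0.04601 mol/dm³, so C_Q = C_{A0}−C_A−C_P = 2.006 mol/dm³; C_P/C_Q = 1.50.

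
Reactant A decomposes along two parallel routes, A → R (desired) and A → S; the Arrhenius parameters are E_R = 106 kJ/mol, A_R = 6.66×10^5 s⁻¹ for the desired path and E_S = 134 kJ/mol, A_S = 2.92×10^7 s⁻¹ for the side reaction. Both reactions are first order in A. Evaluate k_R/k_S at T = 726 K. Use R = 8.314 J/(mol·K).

Since both paths have the same order in A, the concentration cancels and S_{R/S} = k_R/k_S = (A_R/A_S)·exp[(E_S−E_R)/(RT)].
(E_S−E_R)/(RT) = (134−106)×10³/(8.314×726) = 28000/6036 = 4.639.
k_R/k_S = (6.66×10^5/2.92×10^7)·exp(4.639) = 0.02281 × 103.4 = 2.36.
Since E_R < E_S, lowering the temperature improves selectivity toward R.

2.36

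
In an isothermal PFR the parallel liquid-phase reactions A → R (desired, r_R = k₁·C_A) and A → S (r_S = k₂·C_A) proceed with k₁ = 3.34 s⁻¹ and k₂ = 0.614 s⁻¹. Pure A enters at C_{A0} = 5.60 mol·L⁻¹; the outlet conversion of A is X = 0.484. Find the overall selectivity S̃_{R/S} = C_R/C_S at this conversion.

5.44

C_A = C_{A0}(1−X) = 2.890 mol·L⁻¹.
Both paths are first order in A, so the instantaneous fraction to R is constant: dC_R/d(−C_A) = k₁/(k₁+k₂) = 0.8447.
C_R = 0.8447·(C_{A0}−C_A) = 0.8447×2.710 = 2.29 mol·L⁻¹.
C_S = (C_{A0}−C_A)−C_R = 0.4209 mol·L⁻¹; S̃_{R/S} = 2.290/0.4209 = 5.44.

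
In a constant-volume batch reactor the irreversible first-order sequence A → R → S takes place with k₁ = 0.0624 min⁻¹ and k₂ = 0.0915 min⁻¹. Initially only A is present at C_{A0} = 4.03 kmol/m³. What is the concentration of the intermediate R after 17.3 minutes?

1.16 kmol/m³

The intermediate concentration in a first-order A→B→C sequence is C_R = k₁C_{A0}(e^(−k₁t) − e^(−k₂t))/(k₂−k₁).
e^(−k₁t) = e^(−0.0624×17.3) = e^(−1.080) = 0.3398; e^(−k₂t) = e^(−1.583) = 0.2054.
C_R = 0.0624×4.03/(0.0915−0.0624) × (0.3398−0.2054) = 8.642×0.1344 = 1.161 kmol/m³.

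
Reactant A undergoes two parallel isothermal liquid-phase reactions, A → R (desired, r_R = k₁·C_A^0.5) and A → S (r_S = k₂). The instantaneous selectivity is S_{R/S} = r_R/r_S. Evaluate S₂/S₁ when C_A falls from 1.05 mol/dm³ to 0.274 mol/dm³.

S_{R/S} = (k₁/k₂)·C_A^0.5, so S₂/S₁ = (C_{A,2}/C_{A,1})^0.5.
= (0.274/1.05)^0.5 = (0.2610)^0.5 = 0.511.

0.511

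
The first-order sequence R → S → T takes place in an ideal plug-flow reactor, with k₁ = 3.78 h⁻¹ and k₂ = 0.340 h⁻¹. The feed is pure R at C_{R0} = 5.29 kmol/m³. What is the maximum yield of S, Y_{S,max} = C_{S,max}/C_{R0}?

0.788

For a first-order series the maximum intermediate yield is C_{S,max}/C_{R0} = (k₁/k₂)^[k₂/(k₂−k₁)].
= (3.78/0.340)^(0.340/(0.340−3.78)) = (11.12)^(-0.09884) = 0.7882.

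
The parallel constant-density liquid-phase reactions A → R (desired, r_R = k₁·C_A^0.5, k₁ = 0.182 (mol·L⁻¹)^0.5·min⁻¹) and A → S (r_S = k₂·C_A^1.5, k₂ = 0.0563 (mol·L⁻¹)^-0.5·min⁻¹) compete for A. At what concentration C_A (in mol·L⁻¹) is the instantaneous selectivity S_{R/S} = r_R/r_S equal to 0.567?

5.70 mol·L⁻¹

S_{R/S} = (k₁/k₂)·C_A⁻¹ ⇒ C_A = (S·k₂/k₁)^(-1).
= (0.567×0.0563/0.182)^(-1) = (0.1754)^(-1) = 5.70 mol·L⁻¹.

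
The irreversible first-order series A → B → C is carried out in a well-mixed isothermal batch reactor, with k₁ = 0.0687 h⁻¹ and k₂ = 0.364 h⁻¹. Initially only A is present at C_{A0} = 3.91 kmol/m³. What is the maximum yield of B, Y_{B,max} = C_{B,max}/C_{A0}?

0.128

At the optimum, C_{B,max}/C_{A0} = (k₁/k₂)^[k₂/(k₂−k₁)].
= (0.0687/0.364)^(0.364/(0.364−0.0687)) = (0.1887)^(1.233) = 0.1281.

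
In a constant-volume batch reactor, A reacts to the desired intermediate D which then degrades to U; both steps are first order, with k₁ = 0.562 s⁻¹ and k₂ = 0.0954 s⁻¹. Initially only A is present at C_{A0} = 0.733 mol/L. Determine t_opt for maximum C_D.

3.80 s

Setting dC_D/dt = 0 gives t_opt = ln(k₂/k₁)/(k₂−k₁).
= ln(0.0954/0.562)/(0.0954−0.562) = ln(0.1698)/-0.4666 = -1.773/-0.4666 = 3.80 s.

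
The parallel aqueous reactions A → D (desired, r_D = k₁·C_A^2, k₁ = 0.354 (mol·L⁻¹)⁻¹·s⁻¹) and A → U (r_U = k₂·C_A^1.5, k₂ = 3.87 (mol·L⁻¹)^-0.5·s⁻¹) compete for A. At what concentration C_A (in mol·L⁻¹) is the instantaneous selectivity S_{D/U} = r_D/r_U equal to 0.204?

4.97 mol·L⁻¹

S_{D/U} = (k₁/k₂)·C_A^0.5 ⇒ C_A = (S·k₂/k₁)^(2).
= (0.204×3.87/0.354)^(2) = (2.230)^(2) = 4.97 mol·L⁻¹.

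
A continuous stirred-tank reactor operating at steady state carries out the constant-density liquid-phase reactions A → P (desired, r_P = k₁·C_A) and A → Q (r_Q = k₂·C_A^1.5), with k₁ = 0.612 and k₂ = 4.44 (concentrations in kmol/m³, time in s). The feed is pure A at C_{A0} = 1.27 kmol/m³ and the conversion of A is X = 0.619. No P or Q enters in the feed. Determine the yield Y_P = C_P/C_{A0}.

0.102

Exit C_A = C_{A0}(1−X) = 1.27×0.381 = 0.4839 kmol/m³.
Rates in a CSTR are evaluated at the outlet concentration: r_P = 0.612×0.4839 = 0.2961, r_Q = 4.44×0.4839^1.5 = 1.494.
Fraction of consumed A going to P: r_P/(r_P+r_Q) = 0.1654.
C_P = 0.1654·C_{A0}·X = 0.1654×1.27×0.619 = 0.130 kmol/m³; Y_P = C_P/C_{A0} = 0.102.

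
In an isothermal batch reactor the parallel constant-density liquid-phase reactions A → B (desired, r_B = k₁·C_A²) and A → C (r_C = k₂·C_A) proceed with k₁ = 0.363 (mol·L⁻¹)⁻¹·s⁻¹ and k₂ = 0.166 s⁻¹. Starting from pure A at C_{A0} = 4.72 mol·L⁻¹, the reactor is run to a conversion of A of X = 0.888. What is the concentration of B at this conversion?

3.43 mol·L⁻¹

C_A = C_{A0}(1−X) = 0.5286 mol·L⁻¹.
Along a PFR/batch, dC_C/dC_A = −r_C/(r_B+r_C) = −k₂/(k₂+k₁·C_A).
Integrating from C_{A0} to C_A: C_C = (0.166/0.363)·ln[(0.166+0.363·4.72)/(0.166+0.363·0.529)] = 0.4573·ln(1.879/0.3579) = 0.7584 mol·L⁻¹.
Then C_B = (C_{A0}−C_A) − C_C = 4.191 − 0.7584 = 3.433 mol·L⁻¹.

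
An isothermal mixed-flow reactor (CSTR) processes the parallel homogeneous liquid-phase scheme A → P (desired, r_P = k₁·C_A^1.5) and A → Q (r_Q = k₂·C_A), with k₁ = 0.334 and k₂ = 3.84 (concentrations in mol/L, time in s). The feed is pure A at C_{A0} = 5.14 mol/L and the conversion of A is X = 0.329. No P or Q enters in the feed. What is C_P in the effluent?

0.235 mol/L

Exit C_A = C_{A0}(1−X) = 5.14×0.671 = 3.449 mol/L.
A CSTR operates uniformly at the exit composition, giving r_P = 2.139 and r_Q = 13.24 (each k·C_A^n at C_A = 3.449).
Fraction of consumed A going to P: r_P/(r_P+r_Q) = 0.1391.
C_P = 0.1391·C_{A0}·X = 0.1391×5.14×0.329 = 0.235 mol/L.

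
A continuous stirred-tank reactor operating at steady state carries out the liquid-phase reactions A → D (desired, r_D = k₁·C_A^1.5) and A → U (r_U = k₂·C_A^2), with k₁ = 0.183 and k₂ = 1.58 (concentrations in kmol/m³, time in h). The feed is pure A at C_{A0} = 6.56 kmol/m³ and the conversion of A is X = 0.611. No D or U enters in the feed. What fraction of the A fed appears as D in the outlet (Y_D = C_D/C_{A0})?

Exit C_A = C_{A0}(1−X) = 6.56×0.389 = 2.552 kmol/m³.
A CSTR operates uniformly at the exit composition, giving r_D = 0.7460 and r_U = 10.29 (each k·C_A^n at C_A = 2.552).
Fraction of consumed A going to D: r_D/(r_D+r_U) = 0.06760.
C_D = 0.06760·C_{A0}·X = 0.06760×6.56×0.611 = 0.271 kmol/m³; Y_D = C_D/C_{A0} = 0.0413.

0.0413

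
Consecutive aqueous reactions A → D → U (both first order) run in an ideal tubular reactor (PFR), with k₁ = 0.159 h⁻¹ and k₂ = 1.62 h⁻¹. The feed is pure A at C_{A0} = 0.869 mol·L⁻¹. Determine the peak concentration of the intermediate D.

0.0663 mol·L⁻¹

At the optimum, C_{D,max}/C_{A0} = (k₁/k₂)^[k₂/(k₂−k₁)].
= (0.159/1.62)^(1.62/(1.62−0.159)) = (0.09815)^(1.109) = 0.07624.
C_{D,max} = 0.07624×0.869 = 0.0663 mol·L⁻¹.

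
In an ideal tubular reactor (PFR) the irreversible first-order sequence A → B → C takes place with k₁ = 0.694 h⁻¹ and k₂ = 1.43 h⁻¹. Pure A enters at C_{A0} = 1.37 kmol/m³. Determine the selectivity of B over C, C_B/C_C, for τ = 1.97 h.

0.328

The intermediate concentration in a first-order A→B→C sequence is C_B = k₁C_{A0}(e^(−k₁τ) − e^(−k₂τ))/(k₂−k₁).
e^(−k₁τ) = e^(−0.694×1.97) = e^(−1.367) = 0.2548; e^(−k₂τ) = e^(−2.817) = 0.05978.
C_B = 0.694×1.37/(1.43−0.694) × (0.2548−0.05978) = 1.292×0.1950 = 0.2520 kmol/m³.
C_A = C_{A0}e^(−k₁τ) = 0.3491 kmol/m³, so C_C = C_{A0}−C_A−C_B = 0.7689 kmol/m³; C_B/C_C = 0.328.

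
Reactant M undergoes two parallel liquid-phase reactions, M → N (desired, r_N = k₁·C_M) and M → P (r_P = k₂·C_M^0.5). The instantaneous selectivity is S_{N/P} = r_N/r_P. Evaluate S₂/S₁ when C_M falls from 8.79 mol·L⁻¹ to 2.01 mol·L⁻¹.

S_{N/P} = (k₁/k₂)·C_M^0.5, so S₂/S₁ = (C_{M,2}/C_{M,1})^0.5.
= (2.01/8.79)^0.5 = (0.2287)^0.5 = 0.478.

0.478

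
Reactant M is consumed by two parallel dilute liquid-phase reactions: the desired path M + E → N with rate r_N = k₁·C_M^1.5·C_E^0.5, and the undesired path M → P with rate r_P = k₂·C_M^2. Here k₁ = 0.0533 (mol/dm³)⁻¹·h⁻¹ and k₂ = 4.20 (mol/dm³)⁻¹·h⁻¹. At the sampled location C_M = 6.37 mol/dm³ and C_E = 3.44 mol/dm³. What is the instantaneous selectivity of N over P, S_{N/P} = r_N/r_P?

0.00933

S_{N/P} = r_N/r_P = (k₁·C_M^1.5·C_E^0.5)/(k₂·C_M^2) = (k₁/k₂)·C_M^-0.5·C_E^0.5.
= (0.0533×6.370^1.5×3.440^0.5) / (4.20×6.370^2) = 1.589/170.4 = 0.00933.
The undesired path is higher order in M, so low C_M (CSTR or dilute feed) favours N.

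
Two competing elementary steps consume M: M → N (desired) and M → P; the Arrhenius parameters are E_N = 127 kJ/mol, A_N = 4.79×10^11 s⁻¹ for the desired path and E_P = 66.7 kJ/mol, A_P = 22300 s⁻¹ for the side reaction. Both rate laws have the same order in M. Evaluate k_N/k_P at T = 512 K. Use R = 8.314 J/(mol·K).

k_N/k_P = (A_N/A_P)·exp[−(E_N−E_P)/(RT)] = (A_N/A_P)·exp[(E_P−E_N)/(RT)].
(E_P−E_N)/(RT) = (66.7−127)×10³/(8.314×512) = -60300/4257 = -14.17.
k_N/k_P = (4.79×10^11/22300)·exp(-14.17) = 2.148×10^7 × 7.046×10^-7 = 15.1.

15.1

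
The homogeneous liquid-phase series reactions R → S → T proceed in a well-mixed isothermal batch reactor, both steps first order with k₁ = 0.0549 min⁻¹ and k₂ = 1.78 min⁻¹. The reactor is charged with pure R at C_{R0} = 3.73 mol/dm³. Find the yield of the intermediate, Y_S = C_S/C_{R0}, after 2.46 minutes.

For first-order series with pure R initially, C_S(t) = k₁C_{R0}/(k₂−k₁)·(e^(−k₁t) − e^(−k₂t)).
e^(−k₁t) = e^(−0.0549×2.46) = e^(−0.1351) = 0.8737; e^(−k₂t) = e^(−4.379) = 0.01254.
C_S = 0.0549×3.73/(1.78−0.0549) × (0.8737−0.01254) = 0.1187×0.8611 = 0.1022 mol/dm³.
Y_S = C_S/C_{R0} = 0.1022/3.73 = 0.0274.

0.0274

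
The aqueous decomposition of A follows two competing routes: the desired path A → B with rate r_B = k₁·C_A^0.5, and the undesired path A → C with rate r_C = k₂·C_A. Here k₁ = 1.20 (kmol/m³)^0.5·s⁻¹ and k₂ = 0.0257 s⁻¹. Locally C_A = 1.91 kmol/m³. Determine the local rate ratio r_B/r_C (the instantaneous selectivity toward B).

S_{B/C} = r_B/r_C = (k₁·C_A^0.5)/(k₂·C_A) = (k₁/k₂)·C_A^-0.5.
= (1.20×1.910^0.5) / (0.0257×1.910) = 1.658/0.04909 = 33.8.
The undesired path is higher order in A, so low C_A (CSTR or dilute feed) favours B.

33.8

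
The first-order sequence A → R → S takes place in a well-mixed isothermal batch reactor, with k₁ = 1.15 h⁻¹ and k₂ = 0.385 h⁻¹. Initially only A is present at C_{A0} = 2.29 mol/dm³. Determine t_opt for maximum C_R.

1.43 h

The intermediate peaks when r₁ = r₂, i.e. k₁e^(−k₁t) = k₂e^(−k₂t), giving t_opt = ln(k₂/k₁)/(k₂−k₁).
= ln(0.385/1.15)/(0.385−1.15) = ln(0.3348)/-0.7650 = -1.094/-0.7650 = 1.43 h.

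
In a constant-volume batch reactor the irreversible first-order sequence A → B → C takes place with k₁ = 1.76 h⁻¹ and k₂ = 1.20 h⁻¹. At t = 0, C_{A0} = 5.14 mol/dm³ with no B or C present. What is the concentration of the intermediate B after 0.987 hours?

The intermediate concentration in a first-order A→B→C sequence is C_B = k₁C_{A0}(e^(−k₁t) − e^(−k₂t))/(k₂−k₁).
e^(−k₁t) = e^(−1.76×0.987) = e^(−1.737) = 0.1760; e^(−k₂t) = e^(−1.184) = 0.3059.
C_B = 1.76×5.14/(1.20−1.76) × (0.1760−0.3059) = (-16.15)×(-0.1299) = 2.098 mol/dm³.

2.10 mol/dm³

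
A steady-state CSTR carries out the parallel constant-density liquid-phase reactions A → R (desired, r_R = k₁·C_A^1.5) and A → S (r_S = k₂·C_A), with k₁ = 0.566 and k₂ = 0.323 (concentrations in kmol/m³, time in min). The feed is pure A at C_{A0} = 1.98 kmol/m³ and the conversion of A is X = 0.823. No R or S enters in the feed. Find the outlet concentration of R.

Exit C_A = C_{A0}(1−X) = 1.98×0.177 = 0.3505 kmol/m³.
A CSTR operates uniformly at the exit composition, giving r_R = 0.1174 and r_S = 0.1132 (each k·C_A^n at C_A = 0.3505).
Fraction of consumed A going to R: r_R/(r_R+r_S) = 0.5092.
C_R = 0.5092·C_{A0}·X = 0.5092×1.98×0.823 = 0.830 kmol/m³.

0.830 kmol/m³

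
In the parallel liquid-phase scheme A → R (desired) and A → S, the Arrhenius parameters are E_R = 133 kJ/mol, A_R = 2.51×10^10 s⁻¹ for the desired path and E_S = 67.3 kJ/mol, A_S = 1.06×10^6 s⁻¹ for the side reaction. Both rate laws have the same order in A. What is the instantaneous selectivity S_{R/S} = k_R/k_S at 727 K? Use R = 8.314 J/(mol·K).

k_R/k_S = (A_R/A_S)·exp[−(E_R−E_S)/(RT)] = (A_R/A_S)·exp[(E_S−E_R)/(RT)].
(E_S−E_R)/(RT) = (67.3−133)×10³/(8.314×727) = -65700/6044 = -10.87.
k_R/k_S = (2.51×10^10/1.06×10^6)·exp(-10.87) = 23679 × 1.902×10^-5 = 0.450.
Since E_R > E_S, raising the temperature improves selectivity toward R.

0.450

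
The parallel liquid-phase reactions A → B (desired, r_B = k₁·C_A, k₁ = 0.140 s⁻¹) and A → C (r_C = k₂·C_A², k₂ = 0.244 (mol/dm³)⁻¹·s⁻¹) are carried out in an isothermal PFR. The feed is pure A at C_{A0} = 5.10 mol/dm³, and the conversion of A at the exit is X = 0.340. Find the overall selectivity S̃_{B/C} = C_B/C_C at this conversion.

C_A = C_{A0}(1−X) = 3.366 mol/dm³.
Along a PFR/batch, dC_B/dC_A = −r_B/(r_B+r_C) = −k₁/(k₁+k₂·C_A).
Integrating from C_{A0} to C_A: C_B = (0.140/0.244)·ln[(0.140+0.244·5.10)/(0.140+0.244·3.37)] = 0.5738·ln(1.384/0.9613) = 0.2093 mol/dm³.
C_C = (C_{A0}−C_A)−C_B = 1.525 mol/dm³; S̃_{B/C} = 0.2093/1.525 = 0.137.

0.137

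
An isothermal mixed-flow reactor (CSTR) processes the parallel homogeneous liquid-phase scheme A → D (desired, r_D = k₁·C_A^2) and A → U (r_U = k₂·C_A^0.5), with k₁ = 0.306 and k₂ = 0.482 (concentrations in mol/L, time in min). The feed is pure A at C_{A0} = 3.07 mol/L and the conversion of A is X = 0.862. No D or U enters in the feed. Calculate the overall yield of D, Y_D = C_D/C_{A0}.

Exit C_A = C_{A0}(1−X) = 3.07×0.138 = 0.4237 mol/L.
Rates in a CSTR are evaluated at the outlet concentration: r_D = 0.306×0.4237^2 = 0.05492, r_U = 0.482×0.4237^0.5 = 0.3137.
Fraction of consumed A going to D: r_D/(r_D+r_U) = 0.1490.
C_D = 0.1490·C_{A0}·X = 0.1490×3.07×0.862 = 0.394 mol/L; Y_D = C_D/C_{A0} = 0.128.

0.128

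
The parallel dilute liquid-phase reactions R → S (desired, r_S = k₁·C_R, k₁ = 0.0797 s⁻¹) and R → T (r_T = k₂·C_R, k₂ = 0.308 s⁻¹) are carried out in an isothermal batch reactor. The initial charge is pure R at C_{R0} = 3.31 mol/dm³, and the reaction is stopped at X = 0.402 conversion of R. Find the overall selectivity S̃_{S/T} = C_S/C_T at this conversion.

0.259

C_R = C_{R0}(1−X) = 1.979 mol/dm³.
Both paths are first order in R, so the instantaneous fraction to S is constant: dC_S/d(−C_R) = k₁/(k₁+k₂) = 0.2056.
C_S = 0.2056·(C_{R0}−C_R) = 0.2056×1.331 = 0.274 mol/dm³.
C_T = (C_{R0}−C_R)−C_S = 1.057 mol/dm³; S̃_{S/T} = 0.2735/1.057 = 0.259.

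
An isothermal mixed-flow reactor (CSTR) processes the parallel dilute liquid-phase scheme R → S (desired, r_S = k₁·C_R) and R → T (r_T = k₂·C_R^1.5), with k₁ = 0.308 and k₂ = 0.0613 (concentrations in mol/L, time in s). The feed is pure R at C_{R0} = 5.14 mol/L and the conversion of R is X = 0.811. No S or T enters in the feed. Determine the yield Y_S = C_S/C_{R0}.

0.678

Exit C_R = C_{R0}(1−X) = 5.14×0.189 = 0.9715 mol/L.
In a CSTR the entire volume is at exit conditions, so r_S = 0.308×0.9715 = 0.2992 and r_T = 0.0613×0.9715^1.5 = 0.05869.
Fraction of consumed R going to S: r_S/(r_S+r_T) = 0.8360.
C_S = 0.8360·C_{R0}·X = 0.8360×5.14×0.811 = 3.48 mol/L; Y_S = C_S/C_{R0} = 0.678.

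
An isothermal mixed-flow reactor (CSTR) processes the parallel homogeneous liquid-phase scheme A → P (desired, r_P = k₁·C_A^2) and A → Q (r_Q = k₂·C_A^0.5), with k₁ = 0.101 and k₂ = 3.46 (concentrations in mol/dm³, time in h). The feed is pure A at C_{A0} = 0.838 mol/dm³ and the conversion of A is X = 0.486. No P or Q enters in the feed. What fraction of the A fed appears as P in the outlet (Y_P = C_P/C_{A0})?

Exit C_A = C_{A0}(1−X) = 0.838×0.514 = 0.4307 mol/dm³.
A CSTR operates uniformly at the exit composition, giving r_P = 0.01874 and r_Q = 2.271 (each k·C_A^n at C_A = 0.4307).
Fraction of consumed A going to P: r_P/(r_P+r_Q) = 0.008184.
C_P = 0.008184·C_{A0}·X = 0.008184×0.838×0.486 = 0.00333 mol/dm³; Y_P = C_P/C_{A0} = 0.00398.

0.00398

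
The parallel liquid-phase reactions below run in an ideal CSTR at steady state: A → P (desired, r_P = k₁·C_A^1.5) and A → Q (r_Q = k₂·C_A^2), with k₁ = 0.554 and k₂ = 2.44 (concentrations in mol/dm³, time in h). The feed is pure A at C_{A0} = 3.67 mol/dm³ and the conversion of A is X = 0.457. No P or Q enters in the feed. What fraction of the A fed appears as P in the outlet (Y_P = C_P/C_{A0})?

Exit C_A = C_{A0}(1−X) = 3.67×0.543 = 1.993 mol/dm³.
Rates in a CSTR are evaluated at the outlet concentration: r_P = 0.554×1.993^1.5 = 1.559, r_Q = 2.44×1.993^2 = 9.690.
Fraction of consumed A going to P: r_P/(r_P+r_Q) = 0.1386.
C_P = 0.1386·C_{A0}·X = 0.1386×3.67×0.457 = 0.232 mol/dm³; Y_P = C_P/C_{A0} = 0.0633.

0.0633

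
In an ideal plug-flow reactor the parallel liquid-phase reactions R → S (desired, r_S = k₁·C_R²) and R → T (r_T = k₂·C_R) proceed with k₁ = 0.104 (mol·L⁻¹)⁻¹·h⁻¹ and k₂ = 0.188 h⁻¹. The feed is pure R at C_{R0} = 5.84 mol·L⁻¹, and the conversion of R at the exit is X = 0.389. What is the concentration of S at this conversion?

1.63 mol·L⁻¹

C_R = C_{R0}(1−X) = 3.568 mol·L⁻¹.
Along a PFR/batch, dC_T/dC_R = −r_T/(r_S+r_T) = −k₂/(k₂+k₁·C_R).
Integrating from C_{R0} to C_R: C_T = (0.188/0.104)·ln[(0.188+0.104·5.84)/(0.188+0.104·3.57)] = 1.808·ln(0.7954/0.5591) = 0.6372 mol·L⁻¹.
Then C_S = (C_{R0}−C_R) − C_T = 2.272 − 0.6372 = 1.635 mol·L⁻¹.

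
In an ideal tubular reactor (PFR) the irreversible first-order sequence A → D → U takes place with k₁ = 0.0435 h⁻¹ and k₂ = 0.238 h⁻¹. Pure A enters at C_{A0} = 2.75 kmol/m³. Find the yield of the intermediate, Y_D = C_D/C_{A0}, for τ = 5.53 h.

The intermediate concentration in a first-order A→B→C sequence is C_D = k₁C_{A0}(e^(−k₁τ) − e^(−k₂τ))/(k₂−k₁).
e^(−k₁τ) = e^(−0.0435×5.53) = e^(−0.2406) = 0.7862; e^(−k₂τ) = e^(−1.316) = 0.2682.
C_D = 0.0435×2.75/(0.238−0.0435) × (0.7862−0.2682) = 0.6150×0.5180 = 0.3186 kmol/m³.
Y_D = C_D/C_{A0} = 0.3186/2.75 = 0.116.

0.116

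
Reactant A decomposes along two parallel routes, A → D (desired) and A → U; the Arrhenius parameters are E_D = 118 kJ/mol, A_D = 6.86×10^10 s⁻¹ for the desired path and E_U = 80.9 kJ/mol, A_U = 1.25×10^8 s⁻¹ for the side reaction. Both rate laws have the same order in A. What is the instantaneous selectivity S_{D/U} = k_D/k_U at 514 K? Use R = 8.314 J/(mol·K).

0.0931

Since both paths have the same order in A, the concentration cancels and S_{D/U} = k_D/k_U = (A_D/A_U)·exp[(E_U−E_D)/(RT)].
(E_U−E_D)/(RT) = (80.9−118)×10³/(8.314×514) = -37100/4273 = -8.682.
k_D/k_U = (6.86×10^10/1.25×10^8)·exp(-8.682) = 548.8 × 1.697×10^-4 = 0.0931.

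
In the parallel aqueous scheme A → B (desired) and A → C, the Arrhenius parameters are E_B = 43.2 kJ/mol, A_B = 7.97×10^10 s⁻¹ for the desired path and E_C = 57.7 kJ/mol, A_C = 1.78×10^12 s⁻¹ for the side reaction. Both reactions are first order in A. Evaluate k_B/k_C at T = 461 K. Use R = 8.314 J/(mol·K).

1.97

k_B/k_C = (A_B/A_C)·exp[−(E_B−E_C)/(RT)] = (A_B/A_C)·exp[(E_C−E_B)/(RT)].
(E_C−E_B)/(RT) = (57.7−43.2)×10³/(8.314×461) = 14500/3833 = 3.783.
k_B/k_C = (7.97×10^10/1.78×10^12)·exp(3.783) = 0.04478 × 43.96 = 1.97.
Since E_B < E_C, lowering the temperature improves selectivity toward B.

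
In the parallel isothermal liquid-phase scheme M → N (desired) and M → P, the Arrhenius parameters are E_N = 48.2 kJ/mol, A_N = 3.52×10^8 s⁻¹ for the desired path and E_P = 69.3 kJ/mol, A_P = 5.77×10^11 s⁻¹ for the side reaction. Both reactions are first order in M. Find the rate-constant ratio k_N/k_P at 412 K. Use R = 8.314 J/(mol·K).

0.289

With equal orders, S_{N/P} = k_N/k_P = (A_N/A_P)·exp[(E_P−E_N)/(RT)].
(E_P−E_N)/(RT) = (69.3−48.2)×10³/(8.314×412) = 21100/3425 = 6.160.
k_N/k_P = (3.52×10^8/5.77×10^11)·exp(6.160) = 6.101×10^-4 × 473.4 = 0.289.
Since E_N < E_P, lowering the temperature improves selectivity toward N.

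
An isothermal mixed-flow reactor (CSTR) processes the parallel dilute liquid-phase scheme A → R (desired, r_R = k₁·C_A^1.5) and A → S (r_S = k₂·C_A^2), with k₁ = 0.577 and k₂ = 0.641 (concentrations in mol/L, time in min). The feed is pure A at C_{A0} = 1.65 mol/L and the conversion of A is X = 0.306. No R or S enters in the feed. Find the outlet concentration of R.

0.231 mol/L

Exit C_A = C_{A0}(1−X) = 1.65×0.694 = 1.145 mol/L.
A CSTR operates uniformly at the exit composition, giving r_R = 0.7070 and r_S = 0.8405 (each k·C_A^n at C_A = 1.145).
Fraction of consumed A going to R: r_R/(r_R+r_S) = 0.4569.
C_R = 0.4569·C_{A0}·X = 0.4569×1.65×0.306 = 0.231 mol/L.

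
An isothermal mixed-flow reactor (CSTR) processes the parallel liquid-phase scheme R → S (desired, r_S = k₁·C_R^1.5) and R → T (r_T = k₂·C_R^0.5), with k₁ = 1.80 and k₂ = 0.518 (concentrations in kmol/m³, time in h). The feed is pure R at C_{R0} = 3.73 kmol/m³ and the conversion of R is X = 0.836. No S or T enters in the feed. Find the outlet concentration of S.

Exit C_R = C_{R0}(1−X) = 3.73×0.164 = 0.6117 kmol/m³.
A CSTR operates uniformly at the exit composition, giving r_S = 0.8612 and r_T = 0.4051 (each k·C_R^n at C_R = 0.6117).
Fraction of consumed R going to S: r_S/(r_S+r_T) = 0.6801.
C_S = 0.6801·C_{R0}·X = 0.6801×3.73×0.836 = 2.12 kmol/m³.

2.12 kmol/m³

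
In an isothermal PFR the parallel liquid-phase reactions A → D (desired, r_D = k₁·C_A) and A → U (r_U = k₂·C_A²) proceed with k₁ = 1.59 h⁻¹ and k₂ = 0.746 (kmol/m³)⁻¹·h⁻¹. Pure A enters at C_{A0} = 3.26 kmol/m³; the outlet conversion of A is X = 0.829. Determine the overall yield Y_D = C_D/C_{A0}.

C_A = C_{A0}(1−X) = 0.5575 kmol/m³.
Along a PFR/batch, dC_D/dC_A = −r_D/(r_D+r_U) = −k₁/(k₁+k₂·C_A).
Integrating from C_{A0} to C_A: C_D = (1.59/0.746)·ln[(1.59+0.746·3.26)/(1.59+0.746·0.557)] = 2.131·ln(4.022/2.006) = 1.483 kmol/m³.
Y_D = C_D/C_{A0} = 1.483/3.26 = 0.455.

0.455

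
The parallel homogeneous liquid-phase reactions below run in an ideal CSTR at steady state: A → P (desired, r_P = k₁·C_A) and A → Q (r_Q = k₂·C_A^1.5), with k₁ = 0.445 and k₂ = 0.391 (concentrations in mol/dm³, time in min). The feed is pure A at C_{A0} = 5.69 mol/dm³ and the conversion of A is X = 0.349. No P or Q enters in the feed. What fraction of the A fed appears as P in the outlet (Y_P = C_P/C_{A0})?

Exit C_A = C_{A0}(1−X) = 5.69×0.651 = 3.704 mol/dm³.
Rates in a CSTR are evaluated at the outlet concentration: r_P = 0.445×3.704 = 1.648, r_Q = 0.391×3.704^1.5 = 2.788.
Fraction of consumed A going to P: r_P/(r_P+r_Q) = 0.3716.
C_P = 0.3716·C_{A0}·X = 0.3716×5.69×0.349 = 0.738 mol/dm³; Y_P = C_P/C_{A0} = 0.130.

0.130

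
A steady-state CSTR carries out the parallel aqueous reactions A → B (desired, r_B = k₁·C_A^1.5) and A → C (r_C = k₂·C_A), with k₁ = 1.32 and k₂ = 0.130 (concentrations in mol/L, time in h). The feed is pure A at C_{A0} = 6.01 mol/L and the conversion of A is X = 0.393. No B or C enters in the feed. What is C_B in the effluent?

2.25 mol/L

Exit C_A = C_{A0}(1−X) = 6.01×0.607 = 3.648 mol/L.
Rates in a CSTR are evaluated at the outlet concentration: r_B = 1.32×3.648^1.5 = 9.197, r_C = 0.130×3.648 = 0.4742.
Fraction of consumed A going to B: r_B/(r_B+r_C) = 0.9510.
C_B = 0.9510·C_{A0}·X = 0.9510×6.01×0.393 = 2.25 mol/L.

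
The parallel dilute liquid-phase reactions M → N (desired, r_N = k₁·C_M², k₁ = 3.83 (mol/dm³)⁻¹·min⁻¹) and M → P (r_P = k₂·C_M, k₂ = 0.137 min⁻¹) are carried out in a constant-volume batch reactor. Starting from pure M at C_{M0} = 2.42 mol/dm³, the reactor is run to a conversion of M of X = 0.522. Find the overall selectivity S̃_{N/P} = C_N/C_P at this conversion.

C_M = C_{M0}(1−X) = 1.157 mol/dm³.
Along a PFR/batch, dC_P/dC_M = −r_P/(r_N+r_P) = −k₂/(k₂+k₁·C_M).
Integrating from C_{M0} to C_M: C_P = (0.137/3.83)·ln[(0.137+3.83·2.42)/(0.137+3.83·1.16)] = 0.03577·ln(9.406/4.567) = 0.02584 mol/dm³.
Then C_N = (C_{M0}−C_M) − C_P = 1.263 − 0.02584 = 1.237 mol/dm³.
S̃_{N/P} = C_N/C_P = 1.237/0.02584 = 47.9.

47.9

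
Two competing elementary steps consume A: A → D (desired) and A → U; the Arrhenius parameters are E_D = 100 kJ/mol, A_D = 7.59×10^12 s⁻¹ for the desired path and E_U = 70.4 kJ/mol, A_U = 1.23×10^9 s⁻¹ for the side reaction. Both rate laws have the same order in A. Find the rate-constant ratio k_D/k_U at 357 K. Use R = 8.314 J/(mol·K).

k_D/k_U = (A_D/A_U)·exp[−(E_D−E_U)/(RT)] = (A_D/A_U)·exp[(E_U−E_D)/(RT)].
(E_U−E_D)/(RT) = (70.4−100)×10³/(8.314×357) = -29600/2968 = -9.973.
k_D/k_U = (7.59×10^12/1.23×10^9)·exp(-9.973) = 6171 × 4.666×10^-5 = 0.288.
Since E_D > E_U, raising the temperature improves selectivity toward D.

0.288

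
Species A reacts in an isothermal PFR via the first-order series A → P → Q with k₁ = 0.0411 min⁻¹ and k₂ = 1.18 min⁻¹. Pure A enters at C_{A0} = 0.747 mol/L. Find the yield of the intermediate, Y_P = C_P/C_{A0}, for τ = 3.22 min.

Solving the coupled first-order balances gives C_P(τ) = [k₁/(k₂−k₁)]·C_{A0}·(e^(−k₁τ) − e^(−k₂τ)).
e^(−k₁τ) = e^(−0.0411×3.22) = e^(−0.1323) = 0.8760; e^(−k₂τ) = e^(−3.800) = 0.02238.
C_P = 0.0411×0.747/(1.18−0.0411) × (0.8760−0.02238) = 0.02696×0.8537 = 0.02301 mol/L.
Y_P = C_P/C_{A0} = 0.02301/0.747 = 0.0308.

0.0308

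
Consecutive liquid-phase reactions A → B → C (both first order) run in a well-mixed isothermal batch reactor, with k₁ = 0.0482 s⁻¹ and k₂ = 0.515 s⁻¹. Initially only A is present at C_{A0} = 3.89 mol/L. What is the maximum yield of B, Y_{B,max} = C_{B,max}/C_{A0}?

For a first-order series the maximum intermediate yield is C_{B,max}/C_{A0} = (k₁/k₂)^[k₂/(k₂−k₁)].
= (0.0482/0.515)^(0.515/(0.515−0.0482)) = (0.09359)^(1.103) = 0.07328.

0.0733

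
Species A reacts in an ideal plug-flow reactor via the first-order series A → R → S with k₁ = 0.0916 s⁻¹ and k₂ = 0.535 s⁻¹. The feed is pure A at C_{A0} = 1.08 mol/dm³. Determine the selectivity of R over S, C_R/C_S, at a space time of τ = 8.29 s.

0.215

The intermediate concentration in a first-order A→B→C sequence is C_R = k₁C_{A0}(e^(−k₁τ) − e^(−k₂τ))/(k₂−k₁).
e^(−k₁τ) = e^(−0.0916×8.29) = e^(−0.7594) = 0.4680; e^(−k₂τ) = e^(−4.435) = 0.01185.
C_R = 0.0916×1.08/(0.535−0.0916) × (0.4680−0.01185) = 0.2231×0.4561 = 0.1018 mol/dm³.
C_A = C_{A0}e^(−k₁τ) = 0.5054 mol/dm³, so C_S = C_{A0}−C_A−C_R = 0.4728 mol/dm³; C_R/C_S = 0.215.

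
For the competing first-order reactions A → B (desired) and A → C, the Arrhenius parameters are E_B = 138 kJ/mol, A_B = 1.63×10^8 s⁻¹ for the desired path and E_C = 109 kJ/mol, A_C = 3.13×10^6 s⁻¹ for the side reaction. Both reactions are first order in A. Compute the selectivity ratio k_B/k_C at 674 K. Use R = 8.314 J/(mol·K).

0.294

Since both paths have the same order in A, the concentration cancels and S_{B/C} = k_B/k_C = (A_B/A_C)·exp[(E_C−E_B)/(RT)].
(E_C−E_B)/(RT) = (109−138)×10³/(8.314×674) = -29000/5604 = -5.175.
k_B/k_C = (1.63×10^8/3.13×10^6)·exp(-5.175) = 52.08 × 0.005655 = 0.294.
Since E_B > E_C, raising the temperature improves selectivity toward B.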